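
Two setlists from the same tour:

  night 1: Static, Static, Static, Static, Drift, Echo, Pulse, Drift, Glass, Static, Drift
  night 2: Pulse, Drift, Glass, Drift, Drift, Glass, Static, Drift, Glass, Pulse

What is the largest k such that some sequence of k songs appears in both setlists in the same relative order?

One common subsequence of length 5: Drift (night 1 #5, night 2 #4), Drift (night 1 #8, night 2 #5), Glass (night 1 #9, night 2 #6), Static (night 1 #10, night 2 #7), Drift (night 1 #11, night 2 #8). The LCS DP gives dp[11][10] = 5, so this is optimal.

5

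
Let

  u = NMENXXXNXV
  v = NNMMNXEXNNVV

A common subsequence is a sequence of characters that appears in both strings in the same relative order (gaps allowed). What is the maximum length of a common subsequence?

Pick N at u[1]=v[2]; then M at u[2]=v[4]; then N at u[4]=v[5]; then X at u[5]=v[6]; then X at u[6]=v[8]; then N at u[8]=v[10]; then V at u[10]=v[12]; all 7 characters appear in both, in order. The LCS DP gives dp[10][12] = 7, so this is optimal.

7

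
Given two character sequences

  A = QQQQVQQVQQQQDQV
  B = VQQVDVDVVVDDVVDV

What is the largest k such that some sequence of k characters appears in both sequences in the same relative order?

6

Taking Q [1,2] → Q [2,3] → V [5,13] → V [8,14] → D [13,15] → V [15,16] gives a common subsequence of length 6. The LCS DP gives dp[15][16] = 6, so this is optimal.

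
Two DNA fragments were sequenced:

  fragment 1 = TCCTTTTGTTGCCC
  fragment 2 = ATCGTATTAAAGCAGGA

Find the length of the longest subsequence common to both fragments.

7

One common subsequence of length 7: T (fragment 1 #1, fragment 2 #2), then C (fragment 1 #2, fragment 2 #3), then T (fragment 1 #4, fragment 2 #5), then T (fragment 1 #5, fragment 2 #7), then T (fragment 1 #6, fragment 2 #8), then G (fragment 1 #8, fragment 2 #15), then G (fragment 1 #11, fragment 2 #16). Since dp[14][17] = 7, nothing longer is possible.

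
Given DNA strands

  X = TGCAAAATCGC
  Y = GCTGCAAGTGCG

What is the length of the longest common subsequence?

8

Taking T (X #1, Y #3), then G (X #2, Y #4), then C (X #3, Y #5), then A (X #4, Y #6), then A (X #5, Y #7), then T (X #8, Y #9), then C (X #9, Y #11), then G (X #10, Y #12) gives a common subsequence of length 8. Since dp[11][12] = 8, nothing longer is possible.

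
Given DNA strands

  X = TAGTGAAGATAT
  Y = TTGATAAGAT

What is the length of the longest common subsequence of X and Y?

Let dp[i][j] be the LCS length of the first i bases of X and the first j bases of Y. dp[i][j] = dp[i-1][j-1]+1 when the i-th and j-th bases match, else max(dp[i-1][j], dp[i][j-1]).
    ·  T  T  G  A  T  A  A  G  A  T
 ·  0  0  0  0  0  0  0  0  0  0  0
 T  0  1  1  1  1  1  1  1  1  1  1
 A  0  1  1  1  2  2  2  2  2  2  2
 G  0  1  1  2  2  2  2  2  3  3  3
 T  0  1  2  2  2  3  3  3  3  3  4
 G  0  1  2  3  3  3  3  3  4  4  4
 A  0  1  2  3  4  4  4  4  4  5  5
 A  0  1  2  3  4  4  5  5  5  5  5
 G  0  1  2  3  4  4  5  5  6  6  6
 A  0  1  2  3  4  4  5  6  6  7  7
 T  0  1  2  3  4  5  5  6  6  7  8
 A  0  1  2  3  4  5  6  6  6  7  8
 T  0  1  2  3  4  5  6  6  6  7  8
dp[12][10] = 8. One LCS (by backtracking along matches): TATAAGAT.

8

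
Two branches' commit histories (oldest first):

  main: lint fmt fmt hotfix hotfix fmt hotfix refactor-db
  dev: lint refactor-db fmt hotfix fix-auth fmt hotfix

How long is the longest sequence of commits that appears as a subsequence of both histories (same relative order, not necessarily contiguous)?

5

Taking lint (main #1, dev #1), fmt (main #3, dev #3), hotfix (main #4, dev #4), fmt (main #6, dev #6), hotfix (main #7, dev #7) gives a common subsequence of length 5. Since dp[8][7] = 5, nothing longer is possible.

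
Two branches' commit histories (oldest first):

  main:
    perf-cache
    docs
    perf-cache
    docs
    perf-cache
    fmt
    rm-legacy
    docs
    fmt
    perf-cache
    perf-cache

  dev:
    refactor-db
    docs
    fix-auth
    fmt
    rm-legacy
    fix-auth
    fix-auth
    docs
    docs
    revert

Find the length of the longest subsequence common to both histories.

Pick docs at main[2]=dev[2] → fmt at main[6]=dev[4] → rm-legacy at main[7]=dev[5] → docs at main[8]=dev[9]; all 4 commits appear in both, in order. The LCS DP gives dp[11][10] = 4, so this is optimal.

4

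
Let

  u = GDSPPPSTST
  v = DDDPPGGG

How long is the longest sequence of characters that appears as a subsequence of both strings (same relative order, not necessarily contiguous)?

One common subsequence of length 3: D [2,3]; then P [4,4]; then P [5,5]. dp[10][8] = 3 confirms this is the maximum.

3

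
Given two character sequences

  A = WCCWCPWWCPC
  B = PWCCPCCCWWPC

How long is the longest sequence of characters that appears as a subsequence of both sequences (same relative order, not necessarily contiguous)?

8

Let dp[i][j] be the LCS length of the first i characters of A and the first j characters of B. dp[i][j] = dp[i-1][j-1]+1 when the i-th and j-th characters match, else max(dp[i-1][j], dp[i][j-1]).
    ·  P  W  C  C  P  C  C  C  W  W  P  C
 ·  0  0  0  0  0  0  0  0  0  0  0  0  0
 W  0  0  1  1  1  1  1  1  1  1  1  1  1
 C  0  0  1  2  2  2  2  2  2  2  2  2  2
 C  0  0  1  2  3  3  3  3  3  3  3  3  3
 W  0  0  1  2  3  3  3  3  3  4  4  4  4
 C  0  0  1  2  3  3  4  4  4  4  4  4  5
 P  0  1  1  2  3  4  4  4  4  4  4  5  5
 W  0  1  2  2  3  4  4  4  4  5  5  5  5
 W  0  1  2  2  3  4  4  4  4  5  6  6  6
 C  0  1  2  3  3  4  5  5  5  5  6  6  7
 P  0  1  2  3  3  4  5  5  5  5  6  7  7
 C  0  1  2  3  4  4  5  6  6  6  6  7  8
dp[11][12] = 8. One LCS (by backtracking along matches): WCCCWWPC.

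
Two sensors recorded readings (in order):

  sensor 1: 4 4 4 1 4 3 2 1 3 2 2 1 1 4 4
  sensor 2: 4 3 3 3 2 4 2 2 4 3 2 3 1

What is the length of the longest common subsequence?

7

One common subsequence of length 7: 4 [1,1], then 4 [2,6], then 4 [5,9], then 3 [6,10], then 2 [7,11], then 3 [9,12], then 1 [13,13]. Since dp[15][13] = 7, nothing longer is possible.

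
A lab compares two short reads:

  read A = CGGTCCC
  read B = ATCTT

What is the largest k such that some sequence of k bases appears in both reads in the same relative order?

Match C (read A #1, read B #3), then T (read A #4, read B #5) — 2 bases in the same relative order in both, and the DP table's final entry dp[7][5] is also 2, so no common subsequence is longer.

2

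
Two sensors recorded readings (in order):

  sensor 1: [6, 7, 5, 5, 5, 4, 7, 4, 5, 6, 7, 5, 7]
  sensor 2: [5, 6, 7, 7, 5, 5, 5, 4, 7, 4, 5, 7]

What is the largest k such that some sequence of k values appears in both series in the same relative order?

Taking 6 [1,2] → 7 [2,4] → 5 [3,5] → 5 [4,6] → 5 [5,7] → 4 [6,8] → 7 [7,9] → 4 [8,10] → 5 [12,11] → 7 [13,12] gives a common subsequence of length 10. Since dp[13][12] = 10, nothing longer is possible.

10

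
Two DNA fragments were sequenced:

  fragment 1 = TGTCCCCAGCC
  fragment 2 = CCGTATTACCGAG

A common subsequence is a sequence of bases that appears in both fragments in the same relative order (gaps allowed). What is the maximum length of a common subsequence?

6

Let dp[i][j] be the LCS length of the first i bases of fragment 1 and the first j bases of fragment 2. dp[i][j] = dp[i-1][j-1]+1 when the i-th and j-th bases match, else max(dp[i-1][j], dp[i][j-1]).
    ·  C  C  G  T  A  T  T  A  C  C  G  A  G
 ·  0  0  0  0  0  0  0  0  0  0  0  0  0  0
 T  0  0  0  0  1  1  1  1  1  1  1  1  1  1
 G  0  0  0  1  1  1  1  1  1  1  1  2  2  2
 T  0  0  0  1  2  2  2  2  2  2  2  2  2  2
 C  0  1  1  1  2  2  2  2  2  3  3  3  3  3
 C  0  1  2  2  2  2  2  2  2  3  4  4  4  4
 C  0  1  2  2  2  2  2  2  2  3  4  4  4  4
 C  0  1  2  2  2  2  2  2  2  3  4  4  4  4
 A  0  1  2  2  2  3  3  3  3  3  4  4  5  5
 G  0  1  2  3  3  3  3  3  3  3  4  5  5  6
 C  0  1  2  3  3  3  3  3  3  4  4  5  5  6
 C  0  1  2  3  3  3  3  3  3  4  5  5  5  6
dp[11][13] = 6. One LCS (by backtracking along matches): TTCCAG.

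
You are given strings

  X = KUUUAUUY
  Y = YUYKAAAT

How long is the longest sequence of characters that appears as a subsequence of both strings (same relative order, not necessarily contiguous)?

2

Pick K (X #1, Y #4), A (X #5, Y #7); all 2 characters appear in both, in order. The LCS DP gives dp[8][8] = 2, so this is optimal.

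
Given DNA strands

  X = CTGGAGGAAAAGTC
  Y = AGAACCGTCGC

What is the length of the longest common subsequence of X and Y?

7

One common subsequence of length 7: A (X #5, Y #1); then G (X #7, Y #2); then A (X #8, Y #3); then A (X #9, Y #4); then G (X #12, Y #7); then T (X #13, Y #8); then C (X #14, Y #11). The LCS DP gives dp[14][11] = 7, so this is optimal.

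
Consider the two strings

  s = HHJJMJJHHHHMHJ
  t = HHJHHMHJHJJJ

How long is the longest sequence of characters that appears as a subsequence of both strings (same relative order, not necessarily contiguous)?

One common subsequence of length 8: H [1,1], then H [2,2], then J [7,3], then H [8,4], then H [9,5], then H [10,7], then H [11,9], then J [14,12]. The LCS DP gives dp[14][12] = 8, so this is optimal.

8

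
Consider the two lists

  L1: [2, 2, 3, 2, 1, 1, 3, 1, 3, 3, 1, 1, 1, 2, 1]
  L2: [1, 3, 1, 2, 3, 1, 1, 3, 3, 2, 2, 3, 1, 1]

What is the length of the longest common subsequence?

9

Pick 2 at L1[2]=L2[4] → 3 at L1[3]=L2[5] → 1 at L1[5]=L2[6] → 1 at L1[6]=L2[7] → 3 at L1[7]=L2[8] → 3 at L1[9]=L2[9] → 3 at L1[10]=L2[12] → 1 at L1[13]=L2[13] → 1 at L1[15]=L2[14]; all 9 values appear in both, in order. Since dp[15][14] = 9, nothing longer is possible.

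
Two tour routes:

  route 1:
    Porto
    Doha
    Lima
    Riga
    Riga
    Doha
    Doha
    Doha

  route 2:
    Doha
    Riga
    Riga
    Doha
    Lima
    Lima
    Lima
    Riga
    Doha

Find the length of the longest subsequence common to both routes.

5

Pick Doha at route 1[2]=route 2[1], then Riga at route 1[4]=route 2[2], then Riga at route 1[5]=route 2[3], then Doha at route 1[6]=route 2[4], then Doha at route 1[8]=route 2[9]; all 5 stops appear in both, in order. The LCS DP gives dp[8][9] = 5, so this is optimal.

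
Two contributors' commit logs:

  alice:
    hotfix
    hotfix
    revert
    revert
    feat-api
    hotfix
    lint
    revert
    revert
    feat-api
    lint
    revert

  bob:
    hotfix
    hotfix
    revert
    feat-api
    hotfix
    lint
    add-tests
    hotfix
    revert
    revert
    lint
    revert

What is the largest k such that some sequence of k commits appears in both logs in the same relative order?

10

Match hotfix [1,1], then hotfix [2,2], then revert [4,3], then feat-api [5,4], then hotfix [6,5], then lint [7,6], then revert [8,9], then revert [9,10], then lint [11,11], then revert [12,12] — 10 commits in the same relative order in both. The LCS DP gives dp[12][12] = 10, so this is optimal.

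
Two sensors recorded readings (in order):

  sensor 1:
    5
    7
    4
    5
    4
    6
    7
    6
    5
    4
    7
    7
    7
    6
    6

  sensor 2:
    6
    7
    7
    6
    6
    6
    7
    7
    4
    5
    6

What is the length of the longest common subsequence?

6

One common subsequence of length 6: 7 (sensor 1 #2, sensor 2 #3) → 6 (sensor 1 #6, sensor 2 #5) → 6 (sensor 1 #8, sensor 2 #6) → 7 (sensor 1 #11, sensor 2 #7) → 7 (sensor 1 #12, sensor 2 #8) → 6 (sensor 1 #15, sensor 2 #11), and the DP table's final entry dp[15][11] is also 6, so no common subsequence is longer.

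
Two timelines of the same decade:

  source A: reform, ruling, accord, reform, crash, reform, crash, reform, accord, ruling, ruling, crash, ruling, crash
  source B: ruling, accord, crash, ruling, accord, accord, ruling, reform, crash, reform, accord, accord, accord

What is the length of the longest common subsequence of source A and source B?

7

One common subsequence of length 7: ruling at source A[2]=source B[1]; then accord at source A[3]=source B[2]; then crash at source A[5]=source B[3]; then reform at source A[6]=source B[8]; then crash at source A[7]=source B[9]; then reform at source A[8]=source B[10]; then accord at source A[9]=source B[13]. Since dp[14][13] = 7, nothing longer is possible.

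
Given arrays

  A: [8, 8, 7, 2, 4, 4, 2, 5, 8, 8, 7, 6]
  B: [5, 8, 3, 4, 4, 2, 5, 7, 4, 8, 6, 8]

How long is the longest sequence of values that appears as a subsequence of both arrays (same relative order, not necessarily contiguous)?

One common subsequence of length 7: 8 [1,2] → 4 [5,4] → 4 [6,5] → 2 [7,6] → 5 [8,7] → 8 [9,10] → 8 [10,12]. The LCS DP gives dp[12][12] = 7, so this is optimal.

7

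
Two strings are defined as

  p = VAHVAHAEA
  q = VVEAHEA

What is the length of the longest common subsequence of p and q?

Taking V (p #1, q #1), then V (p #4, q #2), then A (p #5, q #4), then H (p #6, q #5), then E (p #8, q #6), then A (p #9, q #7) gives a common subsequence of length 6. Since dp[9][7] = 6, nothing longer is possible.

6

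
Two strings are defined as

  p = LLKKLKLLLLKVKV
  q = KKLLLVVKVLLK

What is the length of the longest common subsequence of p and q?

8

Taking K at p[3]=q[1]; then K at p[4]=q[2]; then L at p[5]=q[3]; then L at p[7]=q[4]; then L at p[8]=q[5]; then L at p[9]=q[10]; then L at p[10]=q[11]; then K at p[13]=q[12] gives a common subsequence of length 8, and the DP table's final entry dp[14][12] is also 8, so no common subsequence is longer.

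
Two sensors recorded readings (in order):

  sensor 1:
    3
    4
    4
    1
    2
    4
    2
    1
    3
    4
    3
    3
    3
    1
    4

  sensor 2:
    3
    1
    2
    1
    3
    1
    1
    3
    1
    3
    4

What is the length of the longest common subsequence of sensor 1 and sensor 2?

8

Taking 3 [1,1] → 1 [4,2] → 2 [7,3] → 1 [8,4] → 3 [9,5] → 3 [11,8] → 3 [13,10] → 4 [15,11] gives a common subsequence of length 8. Since dp[15][11] = 8, nothing longer is possible.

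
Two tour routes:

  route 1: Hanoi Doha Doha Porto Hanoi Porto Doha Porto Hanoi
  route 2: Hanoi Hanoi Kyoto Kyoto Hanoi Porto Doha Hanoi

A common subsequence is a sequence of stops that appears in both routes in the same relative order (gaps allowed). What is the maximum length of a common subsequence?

Match Hanoi [1,2], then Hanoi [5,5], then Porto [6,6], then Doha [7,7], then Hanoi [9,8] — 5 stops in the same relative order in both, and the DP table's final entry dp[9][8] is also 5, so no common subsequence is longer.

5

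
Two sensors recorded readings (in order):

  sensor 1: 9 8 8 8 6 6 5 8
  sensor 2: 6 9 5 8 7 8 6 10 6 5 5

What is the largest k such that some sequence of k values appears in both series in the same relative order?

6

Let dp[i][j] be the LCS length of the first i values of sensor 1 and the first j values of sensor 2. dp[i][j] = dp[i-1][j-1]+1 when the i-th and j-th values match, else max(dp[i-1][j], dp[i][j-1]).
    ·  6  9  5  8  7  8  6 10  6  5  5
 ·  0  0  0  0  0  0  0  0  0  0  0  0
 9  0  0  1  1  1  1  1  1  1  1  1  1
 8  0  0  1  1  2  2  2  2  2  2  2  2
 8  0  0  1  1  2  2  3  3  3  3  3  3
 8  0  0  1  1  2  2  3  3  3  3  3  3
 6  0  1  1  1  2  2  3  4  4  4  4  4
 6  0  1  1  1  2  2  3  4  4  5  5  5
 5  0  1  1  2  2  2  3  4  4  5  6  6
 8  0  1  1  2  3  3  3  4  4  5  6  6
dp[8][11] = 6. One LCS (by backtracking along matches): 9, 8, 8, 6, 6, 5.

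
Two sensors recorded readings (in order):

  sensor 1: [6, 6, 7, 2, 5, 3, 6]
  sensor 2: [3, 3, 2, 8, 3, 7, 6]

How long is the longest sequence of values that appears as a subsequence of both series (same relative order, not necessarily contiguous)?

One common subsequence of length 3: 2 at sensor 1[4]=sensor 2[3]; then 3 at sensor 1[6]=sensor 2[5]; then 6 at sensor 1[7]=sensor 2[7], and the DP table's final entry dp[7][7] is also 3, so no common subsequence is longer.

3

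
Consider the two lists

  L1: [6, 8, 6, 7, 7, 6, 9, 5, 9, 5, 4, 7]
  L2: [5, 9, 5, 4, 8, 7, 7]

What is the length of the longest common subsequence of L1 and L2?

Let dp[i][j] be the LCS length of the first i values of L1 and the first j values of L2. dp[i][j] = dp[i-1][j-1]+1 when the i-th and j-th values match, else max(dp[i-1][j], dp[i][j-1]).
    ·  5  9  5  4  8  7  7
 ·  0  0  0  0  0  0  0  0
 6  0  0  0  0  0  0  0  0
 8  0  0  0  0  0  1  1  1
 6  0  0  0  0  0  1  1  1
 7  0  0  0  0  0  1  2  2
 7  0  0  0  0  0  1  2  3
 6  0  0  0  0  0  1  2  3
 9  0  0  1  1  1  1  2  3
 5  0  1  1  2  2  2  2  3
 9  0  1  2  2  2  2  2  3
 5  0  1  2  3  3  3  3  3
 4  0  1  2  3  4  4  4  4
 7  0  1  2  3  4  4  5  5
dp[12][7] = 5. One LCS (by backtracking along matches): 5, 9, 5, 4, 7.

5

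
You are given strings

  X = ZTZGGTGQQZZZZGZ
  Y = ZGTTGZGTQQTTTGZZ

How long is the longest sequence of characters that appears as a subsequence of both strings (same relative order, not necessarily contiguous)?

9

Pick Z (X #1, Y #1) → T (X #2, Y #4) → Z (X #3, Y #6) → G (X #5, Y #7) → T (X #6, Y #8) → Q (X #8, Y #9) → Q (X #9, Y #10) → Z (X #13, Y #15) → Z (X #15, Y #16); all 9 characters appear in both, in order. Since dp[15][16] = 9, nothing longer is possible.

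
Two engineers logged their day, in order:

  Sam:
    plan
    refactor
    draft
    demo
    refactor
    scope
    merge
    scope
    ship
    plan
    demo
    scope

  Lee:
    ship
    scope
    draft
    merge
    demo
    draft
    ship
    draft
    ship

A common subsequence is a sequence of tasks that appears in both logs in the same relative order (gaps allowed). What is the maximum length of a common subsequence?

3

One common subsequence of length 3: draft at Sam[3]=Lee[3], demo at Sam[4]=Lee[5], ship at Sam[9]=Lee[9], and the DP table's final entry dp[12][9] is also 3, so no common subsequence is longer.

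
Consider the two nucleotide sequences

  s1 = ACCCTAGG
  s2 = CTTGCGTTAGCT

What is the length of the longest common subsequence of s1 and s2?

Pick C (s1 #2, s2 #1), C (s1 #3, s2 #5), T (s1 #5, s2 #8), A (s1 #6, s2 #9), G (s1 #7, s2 #10); all 5 bases appear in both, in order. The LCS DP gives dp[8][12] = 5, so this is optimal.

5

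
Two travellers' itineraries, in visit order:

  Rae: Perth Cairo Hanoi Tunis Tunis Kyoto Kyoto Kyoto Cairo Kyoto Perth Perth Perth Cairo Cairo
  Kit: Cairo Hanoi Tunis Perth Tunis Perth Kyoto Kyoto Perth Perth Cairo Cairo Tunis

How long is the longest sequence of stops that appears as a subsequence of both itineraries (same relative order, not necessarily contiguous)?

Pick Cairo (Rae #2, Kit #1), Hanoi (Rae #3, Kit #2), Tunis (Rae #4, Kit #3), Tunis (Rae #5, Kit #5), Kyoto (Rae #8, Kit #7), Kyoto (Rae #10, Kit #8), Perth (Rae #12, Kit #9), Perth (Rae #13, Kit #10), Cairo (Rae #14, Kit #11), Cairo (Rae #15, Kit #12); all 10 stops appear in both, in order, and the DP table's final entry dp[15][13] is also 10, so no common subsequence is longer.

10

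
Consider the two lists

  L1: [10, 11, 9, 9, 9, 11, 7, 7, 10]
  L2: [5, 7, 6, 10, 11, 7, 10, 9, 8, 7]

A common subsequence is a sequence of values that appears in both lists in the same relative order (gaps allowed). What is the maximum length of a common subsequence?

4

One common subsequence of length 4: 10 [1,4]; then 11 [2,5]; then 9 [3,8]; then 7 [8,10], and the DP table's final entry dp[9][10] is also 4, so no common subsequence is longer.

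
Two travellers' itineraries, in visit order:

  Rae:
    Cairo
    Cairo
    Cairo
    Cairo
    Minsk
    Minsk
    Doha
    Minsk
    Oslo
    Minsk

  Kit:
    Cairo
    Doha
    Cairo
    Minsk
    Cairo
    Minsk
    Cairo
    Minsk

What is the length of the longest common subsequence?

One common subsequence of length 5: Cairo (Rae #1, Kit #1), then Cairo (Rae #2, Kit #3), then Cairo (Rae #3, Kit #5), then Cairo (Rae #4, Kit #7), then Minsk (Rae #10, Kit #8). Since dp[10][8] = 5, nothing longer is possible.

5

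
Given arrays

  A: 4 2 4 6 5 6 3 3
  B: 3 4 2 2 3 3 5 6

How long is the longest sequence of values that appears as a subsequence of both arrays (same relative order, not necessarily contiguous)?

4

Let dp[i][j] be the LCS length of the first i values of A and the first j values of B. dp[i][j] = dp[i-1][j-1]+1 when the i-th and j-th values match, else max(dp[i-1][j], dp[i][j-1]).
    ·  3  4  2  2  3  3  5  6
 ·  0  0  0  0  0  0  0  0  0
 4  0  0  1  1  1  1  1  1  1
 2  0  0  1  2  2  2  2  2  2
 4  0  0  1  2  2  2  2  2  2
 6  0  0  1  2  2  2  2  2  3
 5  0  0  1  2  2  2  2  3  3
 6  0  0  1  2  2  2  2  3  4
 3  0  1  1  2  2  3  3  3  4
 3  0  1  1  2  2  3  4  4  4
dp[8][8] = 4. One LCS (by backtracking along matches): 4, 2, 5, 6.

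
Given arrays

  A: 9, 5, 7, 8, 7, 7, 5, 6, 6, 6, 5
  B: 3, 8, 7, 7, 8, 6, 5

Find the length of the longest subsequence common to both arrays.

5

Match 8 at A[4]=B[2] → 7 at A[5]=B[3] → 7 at A[6]=B[4] → 6 at A[10]=B[6] → 5 at A[11]=B[7] — 5 values in the same relative order in both. Since dp[11][7] = 5, nothing longer is possible.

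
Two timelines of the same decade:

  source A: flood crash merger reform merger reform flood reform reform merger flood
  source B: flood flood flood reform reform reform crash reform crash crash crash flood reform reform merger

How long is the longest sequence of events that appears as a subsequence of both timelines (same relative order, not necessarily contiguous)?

7

Match flood (source A #1, source B #3), then crash (source A #2, source B #7), then reform (source A #4, source B #8), then flood (source A #7, source B #12), then reform (source A #8, source B #13), then reform (source A #9, source B #14), then merger (source A #10, source B #15) — 7 events in the same relative order in both, and the DP table's final entry dp[11][15] is also 7, so no common subsequence is longer.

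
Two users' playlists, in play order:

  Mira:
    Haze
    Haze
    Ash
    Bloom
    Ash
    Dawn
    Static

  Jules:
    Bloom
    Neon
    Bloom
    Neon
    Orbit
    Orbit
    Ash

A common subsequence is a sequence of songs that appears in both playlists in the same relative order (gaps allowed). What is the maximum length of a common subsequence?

One common subsequence of length 2: Bloom [4,3], Ash [5,7], and the DP table's final entry dp[7][7] is also 2, so no common subsequence is longer.

2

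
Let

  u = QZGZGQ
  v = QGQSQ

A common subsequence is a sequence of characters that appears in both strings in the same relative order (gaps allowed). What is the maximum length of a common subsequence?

3

One common subsequence of length 3: Q (u #1, v #1), G (u #3, v #2), Q (u #6, v #5). dp[6][5] = 3 confirms this is the maximum.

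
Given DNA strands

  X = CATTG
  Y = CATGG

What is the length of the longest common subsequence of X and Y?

Let dp[i][j] be the LCS length of the first i bases of X and the first j bases of Y. dp[i][j] = dp[i-1][j-1]+1 when the i-th and j-th bases match, else max(dp[i-1][j], dp[i][j-1]).
    ·  C  A  T  G  G
 ·  0  0  0  0  0  0
 C  0  1  1  1  1  1
 A  0  1  2  2  2  2
 T  0  1  2  3  3  3
 T  0  1  2  3  3  3
 G  0  1  2  3  4  4
dp[5][5] = 4. One LCS (by backtracking along matches): CATG.

4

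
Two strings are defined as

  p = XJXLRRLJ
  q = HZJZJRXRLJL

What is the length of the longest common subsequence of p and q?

5

Let dp[i][j] be the LCS length of the first i characters of p and the first j characters of q. dp[i][j] = dp[i-1][j-1]+1 when the i-th and j-th characters match, else max(dp[i-1][j], dp[i][j-1]).
    ·  H  Z  J  Z  J  R  X  R  L  J  L
 ·  0  0  0  0  0  0  0  0  0  0  0  0
 X  0  0  0  0  0  0  0  1  1  1  1  1
 J  0  0  0  1  1  1  1  1  1  1  2  2
 X  0  0  0  1  1  1  1  2  2  2  2  2
 L  0  0  0  1  1  1  1  2  2  3  3  3
 R  0  0  0  1  1  1  2  2  3  3  3  3
 R  0  0  0  1  1  1  2  2  3  3  3  3
 L  0  0  0  1  1  1  2  2  3  4  4  4
 J  0  0  0  1  1  2  2  2  3  4  5  5
dp[8][11] = 5. One LCS (by backtracking along matches): JXRLJ.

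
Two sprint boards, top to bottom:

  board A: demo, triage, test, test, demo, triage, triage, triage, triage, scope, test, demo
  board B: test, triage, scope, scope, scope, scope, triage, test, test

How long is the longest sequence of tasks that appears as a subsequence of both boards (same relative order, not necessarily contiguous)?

4

Taking test [4,1], triage [6,2], triage [7,7], test [11,9] gives a common subsequence of length 4. dp[12][9] = 4 confirms this is the maximum.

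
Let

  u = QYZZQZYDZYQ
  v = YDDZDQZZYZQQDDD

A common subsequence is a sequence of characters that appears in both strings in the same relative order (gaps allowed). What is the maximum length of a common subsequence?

7

Pick Y [2,1]; then Z [3,4]; then Z [4,7]; then Z [6,8]; then Y [7,9]; then Z [9,10]; then Q [11,12]; all 7 characters appear in both, in order. dp[11][15] = 7 confirms this is the maximum.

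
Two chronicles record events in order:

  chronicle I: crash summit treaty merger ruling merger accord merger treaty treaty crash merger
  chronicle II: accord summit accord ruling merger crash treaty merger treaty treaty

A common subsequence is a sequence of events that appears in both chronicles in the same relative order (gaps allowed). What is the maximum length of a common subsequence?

Match summit (chronicle I #2, chronicle II #2), then ruling (chronicle I #5, chronicle II #4), then merger (chronicle I #6, chronicle II #5), then merger (chronicle I #8, chronicle II #8), then treaty (chronicle I #9, chronicle II #9), then treaty (chronicle I #10, chronicle II #10) — 6 events in the same relative order in both. dp[12][10] = 6 confirms this is the maximum.

6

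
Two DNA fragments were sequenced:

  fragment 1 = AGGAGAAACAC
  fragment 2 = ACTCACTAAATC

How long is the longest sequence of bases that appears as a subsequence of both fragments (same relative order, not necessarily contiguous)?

Let dp[i][j] be the LCS length of the first i bases of fragment 1 and the first j bases of fragment 2. dp[i][j] = dp[i-1][j-1]+1 when the i-th and j-th bases match, else max(dp[i-1][j], dp[i][j-1]).
    ·  A  C  T  C  A  C  T  A  A  A  T  C
 ·  0  0  0  0  0  0  0  0  0  0  0  0  0
 A  0  1  1  1  1  1  1  1  1  1  1  1  1
 G  0  1  1  1  1  1  1  1  1  1  1  1  1
 G  0  1  1  1  1  1  1  1  1  1  1  1  1
 A  0  1  1  1  1  2  2  2  2  2  2  2  2
 G  0  1  1  1  1  2  2  2  2  2  2  2  2
 A  0  1  1  1  1  2  2  2  3  3  3  3  3
 A  0  1  1  1  1  2  2  2  3  4  4  4  4
 A  0  1  1  1  1  2  2  2  3  4  5  5  5
 C  0  1  2  2  2  2  3  3  3  4  5  5  6
 A  0  1  2  2  2  3  3  3  4  4  5  5  6
 C  0  1  2  2  3  3  4  4  4  4  5  5  6
dp[11][12] = 6. One LCS (by backtracking along matches): AAAAAC.

6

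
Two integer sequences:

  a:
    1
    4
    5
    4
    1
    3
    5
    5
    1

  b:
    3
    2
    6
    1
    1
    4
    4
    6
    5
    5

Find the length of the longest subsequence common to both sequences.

5

Let dp[i][j] be the LCS length of the first i values of a and the first j values of b. dp[i][j] = dp[i-1][j-1]+1 when the i-th and j-th values match, else max(dp[i-1][j], dp[i][j-1]).
    ·  3  2  6  1  1  4  4  6  5  5
 ·  0  0  0  0  0  0  0  0  0  0  0
 1  0  0  0  0  1  1  1  1  1  1  1
 4  0  0  0  0  1  1  2  2  2  2  2
 5  0  0  0  0  1  1  2  2  2  3  3
 4  0  0  0  0  1  1  2  3  3  3  3
 1  0  0  0  0  1  2  2  3  3  3  3
 3  0  1  1  1  1  2  2  3  3  3  3
 5  0  1  1  1  1  2  2  3  3  4  4
 5  0  1  1  1  1  2  2  3  3  4  5
 1  0  1  1  1  2  2  2  3  3  4  5
dp[9][10] = 5. One LCS (by backtracking along matches): 1, 4, 4, 5, 5.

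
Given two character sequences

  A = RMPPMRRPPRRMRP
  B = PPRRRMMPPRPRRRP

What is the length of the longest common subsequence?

One common subsequence of length 10: R (A #1, B #5), then M (A #2, B #7), then P (A #3, B #8), then P (A #4, B #9), then R (A #7, B #10), then P (A #9, B #11), then R (A #10, B #12), then R (A #11, B #13), then R (A #13, B #14), then P (A #14, B #15). dp[14][15] = 10 confirms this is the maximum.

10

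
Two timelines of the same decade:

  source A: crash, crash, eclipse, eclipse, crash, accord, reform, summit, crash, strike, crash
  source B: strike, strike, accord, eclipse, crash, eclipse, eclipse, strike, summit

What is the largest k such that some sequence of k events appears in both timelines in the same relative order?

4

One common subsequence of length 4: crash (source A #2, source B #5), then eclipse (source A #3, source B #6), then eclipse (source A #4, source B #7), then summit (source A #8, source B #9). Since dp[11][9] = 4, nothing longer is possible.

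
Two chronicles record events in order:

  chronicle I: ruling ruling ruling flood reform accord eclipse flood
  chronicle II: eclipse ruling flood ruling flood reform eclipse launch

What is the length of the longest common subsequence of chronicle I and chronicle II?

One common subsequence of length 5: ruling at chronicle I[1]=chronicle II[2]; then ruling at chronicle I[3]=chronicle II[4]; then flood at chronicle I[4]=chronicle II[5]; then reform at chronicle I[5]=chronicle II[6]; then eclipse at chronicle I[7]=chronicle II[7]. The LCS DP gives dp[8][8] = 5, so this is optimal.

5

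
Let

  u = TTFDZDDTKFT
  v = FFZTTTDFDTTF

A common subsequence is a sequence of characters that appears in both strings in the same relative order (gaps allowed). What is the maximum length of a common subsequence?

6

Pick T at u[1]=v[5] → T at u[2]=v[6] → F at u[3]=v[8] → D at u[4]=v[9] → T at u[8]=v[11] → F at u[10]=v[12]; all 6 characters appear in both, in order. The LCS DP gives dp[11][12] = 6, so this is optimal.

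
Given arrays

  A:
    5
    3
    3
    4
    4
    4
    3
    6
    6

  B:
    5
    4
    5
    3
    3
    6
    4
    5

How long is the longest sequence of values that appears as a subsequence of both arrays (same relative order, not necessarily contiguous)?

4

Match 5 [1,3], 3 [2,4], 3 [3,5], 4 [4,7] — 4 values in the same relative order in both, and the DP table's final entry dp[9][8] is also 4, so no common subsequence is longer.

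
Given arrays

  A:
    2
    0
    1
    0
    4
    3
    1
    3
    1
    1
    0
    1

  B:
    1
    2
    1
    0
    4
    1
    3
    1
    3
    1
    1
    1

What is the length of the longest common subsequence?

10

Pick 2 at A[1]=B[2]; then 1 at A[3]=B[3]; then 0 at A[4]=B[4]; then 4 at A[5]=B[5]; then 3 at A[6]=B[7]; then 1 at A[7]=B[8]; then 3 at A[8]=B[9]; then 1 at A[9]=B[10]; then 1 at A[10]=B[11]; then 1 at A[12]=B[12]; all 10 values appear in both, in order, and the DP table's final entry dp[12][12] is also 10, so no common subsequence is longer.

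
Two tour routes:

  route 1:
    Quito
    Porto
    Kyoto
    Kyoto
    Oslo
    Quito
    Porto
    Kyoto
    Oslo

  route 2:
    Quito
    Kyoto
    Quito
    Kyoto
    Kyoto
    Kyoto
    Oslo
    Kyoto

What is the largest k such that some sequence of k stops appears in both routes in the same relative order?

Match Quito [1,3]; then Kyoto [3,5]; then Kyoto [4,6]; then Oslo [5,7]; then Kyoto [8,8] — 5 stops in the same relative order in both. dp[9][8] = 5 confirms this is the maximum.

5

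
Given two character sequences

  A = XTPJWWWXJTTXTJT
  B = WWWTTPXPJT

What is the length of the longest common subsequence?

Let dp[i][j] be the LCS length of the first i characters of A and the first j characters of B. dp[i][j] = dp[i-1][j-1]+1 when the i-th and j-th characters match, else max(dp[i-1][j], dp[i][j-1]).
    ·  W  W  W  T  T  P  X  P  J  T
 ·  0  0  0  0  0  0  0  0  0  0  0
 X  0  0  0  0  0  0  0  1  1  1  1
 T  0  0  0  0  1  1  1  1  1  1  2
 P  0  0  0  0  1  1  2  2  2  2  2
 J  0  0  0  0  1  1  2  2  2  3  3
 W  0  1  1  1  1  1  2  2  2  3  3
 W  0  1  2  2  2  2  2  2  2  3  3
 W  0  1  2  3  3  3  3  3  3  3  3
 X  0  1  2  3  3  3  3  4  4  4  4
 J  0  1  2  3  3  3  3  4  4  5  5
 T  0  1  2  3  4  4  4  4  4  5  6
 T  0  1  2  3  4  5  5  5  5  5  6
 X  0  1  2  3  4  5  5  6  6  6  6
 T  0  1  2  3  4  5  5  6  6  6  7
 J  0  1  2  3  4  5  5  6  6  7  7
 T  0  1  2  3  4  5  5  6  6  7  8
dp[15][10] = 8. One LCS (by backtracking along matches): WWWTTXJT.

8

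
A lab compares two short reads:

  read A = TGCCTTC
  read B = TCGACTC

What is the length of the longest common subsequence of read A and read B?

5

One common subsequence of length 5: T (read A #1, read B #1), then G (read A #2, read B #3), then C (read A #4, read B #5), then T (read A #6, read B #6), then C (read A #7, read B #7). The LCS DP gives dp[7][7] = 5, so this is optimal.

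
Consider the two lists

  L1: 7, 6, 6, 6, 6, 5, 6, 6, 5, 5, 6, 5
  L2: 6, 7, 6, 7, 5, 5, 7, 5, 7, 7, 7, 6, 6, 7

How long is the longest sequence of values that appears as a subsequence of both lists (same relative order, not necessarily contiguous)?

6

Pick 7 (L1 #1, L2 #2) → 6 (L1 #2, L2 #3) → 5 (L1 #6, L2 #5) → 5 (L1 #9, L2 #6) → 5 (L1 #10, L2 #8) → 6 (L1 #11, L2 #13); all 6 values appear in both, in order. The LCS DP gives dp[12][14] = 6, so this is optimal.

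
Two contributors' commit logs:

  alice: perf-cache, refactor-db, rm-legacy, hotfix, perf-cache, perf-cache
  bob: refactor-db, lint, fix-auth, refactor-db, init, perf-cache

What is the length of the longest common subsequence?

Match refactor-db (alice #2, bob #4), perf-cache (alice #6, bob #6) — 2 commits in the same relative order in both. The LCS DP gives dp[6][6] = 2, so this is optimal.

2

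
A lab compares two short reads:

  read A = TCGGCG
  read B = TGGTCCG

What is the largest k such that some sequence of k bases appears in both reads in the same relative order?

5

Let dp[i][j] be the LCS length of the first i bases of read A and the first j bases of read B. dp[i][j] = dp[i-1][j-1]+1 when the i-th and j-th bases match, else max(dp[i-1][j], dp[i][j-1]).
    ·  T  G  G  T  C  C  G
 ·  0  0  0  0  0  0  0  0
 T  0  1  1  1  1  1  1  1
 C  0  1  1  1  1  2  2  2
 G  0  1  2  2  2  2  2  3
 G  0  1  2  3  3  3  3  3
 C  0  1  2  3  3  4  4  4
 G  0  1  2  3  3  4  4  5
dp[6][7] = 5. One LCS (by backtracking along matches): TGGCG.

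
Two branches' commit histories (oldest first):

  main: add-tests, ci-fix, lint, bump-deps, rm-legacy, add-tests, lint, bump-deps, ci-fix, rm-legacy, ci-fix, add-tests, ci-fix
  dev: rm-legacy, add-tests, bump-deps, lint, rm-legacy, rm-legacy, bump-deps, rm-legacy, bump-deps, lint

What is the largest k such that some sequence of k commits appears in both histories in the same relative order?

5

Pick add-tests at main[1]=dev[2]; then lint at main[3]=dev[4]; then bump-deps at main[4]=dev[7]; then rm-legacy at main[5]=dev[8]; then lint at main[7]=dev[10]; all 5 commits appear in both, in order. Since dp[13][10] = 5, nothing longer is possible.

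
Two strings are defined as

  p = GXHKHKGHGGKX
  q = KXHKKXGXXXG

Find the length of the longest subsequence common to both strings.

One common subsequence of length 6: X (p #2, q #2); then H (p #3, q #3); then K (p #4, q #4); then K (p #6, q #5); then G (p #7, q #7); then G (p #10, q #11). dp[12][11] = 6 confirms this is the maximum.

6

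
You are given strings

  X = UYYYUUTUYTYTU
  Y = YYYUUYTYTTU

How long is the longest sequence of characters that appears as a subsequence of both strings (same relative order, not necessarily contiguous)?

Taking Y [2,1]; then Y [3,2]; then Y [4,3]; then U [5,4]; then U [6,5]; then T [7,7]; then Y [9,8]; then T [10,9]; then T [12,10]; then U [13,11] gives a common subsequence of length 10. dp[13][11] = 10 confirms this is the maximum.

10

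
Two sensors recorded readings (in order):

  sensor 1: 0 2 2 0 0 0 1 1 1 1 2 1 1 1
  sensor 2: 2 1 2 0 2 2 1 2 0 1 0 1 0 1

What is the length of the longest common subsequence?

Pick 0 at sensor 1[1]=sensor 2[4]; then 2 at sensor 1[2]=sensor 2[5]; then 2 at sensor 1[3]=sensor 2[6]; then 1 at sensor 1[10]=sensor 2[7]; then 2 at sensor 1[11]=sensor 2[8]; then 1 at sensor 1[12]=sensor 2[10]; then 1 at sensor 1[13]=sensor 2[12]; then 1 at sensor 1[14]=sensor 2[14]; all 8 values appear in both, in order. The LCS DP gives dp[14][14] = 8, so this is optimal.

8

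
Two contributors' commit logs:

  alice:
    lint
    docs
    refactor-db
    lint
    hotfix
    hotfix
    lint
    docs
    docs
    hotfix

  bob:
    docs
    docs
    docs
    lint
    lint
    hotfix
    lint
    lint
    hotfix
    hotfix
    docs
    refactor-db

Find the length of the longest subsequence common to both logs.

Match lint [1,7], lint [4,8], hotfix [5,9], hotfix [6,10], docs [8,11] — 5 commits in the same relative order in both, and the DP table's final entry dp[10][12] is also 5, so no common subsequence is longer.

5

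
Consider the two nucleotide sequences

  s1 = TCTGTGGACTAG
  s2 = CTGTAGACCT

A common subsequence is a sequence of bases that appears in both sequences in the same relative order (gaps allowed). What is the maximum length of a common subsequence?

Let dp[i][j] be the LCS length of the first i bases of s1 and the first j bases of s2. dp[i][j] = dp[i-1][j-1]+1 when the i-th and j-th bases match, else max(dp[i-1][j], dp[i][j-1]).
    ·  C  T  G  T  A  G  A  C  C  T
 ·  0  0  0  0  0  0  0  0  0  0  0
 T  0  0  1  1  1  1  1  1  1  1  1
 C  0  1  1  1  1  1  1  1  2  2  2
 T  0  1  2  2  2  2  2  2  2  2  3
 G  0  1  2  3  3  3  3  3  3  3  3
 T  0  1  2  3  4  4  4  4  4  4  4
 G  0  1  2  3  4  4  5  5  5  5  5
 G  0  1  2  3  4  4  5  5  5  5  5
 A  0  1  2  3  4  5  5  6  6  6  6
 C  0  1  2  3  4  5  5  6  7  7  7
 T  0  1  2  3  4  5  5  6  7  7  8
 A  0  1  2  3  4  5  5  6  7  7  8
 G  0  1  2  3  4  5  6  6  7  7  8
dp[12][10] = 8. One LCS (by backtracking along matches): CTGTGACT.

8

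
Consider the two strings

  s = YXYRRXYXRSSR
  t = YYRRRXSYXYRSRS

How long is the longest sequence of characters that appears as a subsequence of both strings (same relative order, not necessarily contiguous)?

Match Y at s[1]=t[1], Y at s[3]=t[2], R at s[4]=t[4], R at s[5]=t[5], X at s[6]=t[6], Y at s[7]=t[8], X at s[8]=t[9], R at s[9]=t[11], S at s[10]=t[12], S at s[11]=t[14] — 10 characters in the same relative order in both. dp[12][14] = 10 confirms this is the maximum.

10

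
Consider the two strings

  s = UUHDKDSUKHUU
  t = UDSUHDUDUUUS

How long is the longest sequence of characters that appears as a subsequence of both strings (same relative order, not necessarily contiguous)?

8

One common subsequence of length 8: U [1,1], U [2,4], H [3,5], D [4,6], D [6,8], U [8,9], U [11,10], U [12,11]. dp[12][12] = 8 confirms this is the maximum.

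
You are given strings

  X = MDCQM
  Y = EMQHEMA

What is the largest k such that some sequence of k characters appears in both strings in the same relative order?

One common subsequence of length 3: M (X #1, Y #2), then Q (X #4, Y #3), then M (X #5, Y #6). dp[5][7] = 3 confirms this is the maximum.

3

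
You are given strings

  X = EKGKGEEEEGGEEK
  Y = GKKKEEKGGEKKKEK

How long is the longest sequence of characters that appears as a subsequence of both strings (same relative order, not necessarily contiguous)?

One common subsequence of length 9: K at X[2]=Y[3], then K at X[4]=Y[4], then E at X[6]=Y[5], then E at X[7]=Y[6], then G at X[10]=Y[8], then G at X[11]=Y[9], then E at X[12]=Y[10], then E at X[13]=Y[14], then K at X[14]=Y[15], and the DP table's final entry dp[14][15] is also 9, so no common subsequence is longer.

9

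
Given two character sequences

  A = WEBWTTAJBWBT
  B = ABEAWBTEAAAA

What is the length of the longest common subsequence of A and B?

5

Match E [2,3]; then A [7,4]; then W [10,5]; then B [11,6]; then T [12,7] — 5 characters in the same relative order in both. The LCS DP gives dp[12][12] = 5, so this is optimal.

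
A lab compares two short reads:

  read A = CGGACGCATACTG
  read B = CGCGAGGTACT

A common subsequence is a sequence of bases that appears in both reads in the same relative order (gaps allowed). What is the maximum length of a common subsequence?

9

Pick C (read A #1, read B #1), G (read A #2, read B #2), G (read A #3, read B #4), A (read A #4, read B #5), G (read A #6, read B #7), T (read A #9, read B #8), A (read A #10, read B #9), C (read A #11, read B #10), T (read A #12, read B #11); all 9 bases appear in both, in order. Since dp[13][11] = 9, nothing longer is possible.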